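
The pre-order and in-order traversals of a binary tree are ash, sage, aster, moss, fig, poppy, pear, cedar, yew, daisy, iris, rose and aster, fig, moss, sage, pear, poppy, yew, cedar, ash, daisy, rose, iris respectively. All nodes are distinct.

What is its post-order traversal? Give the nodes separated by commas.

fig, moss, aster, pear, yew, cedar, poppy, sage, rose, iris, daisy, ash

The first element of pre-order is the root; it splits in-order into left and right subtrees.
Root ash: left subtree has 8 nodes {aster, fig, moss, sage, pear, poppy, yew, cedar}, right has 3 {daisy, rose, iris}.
  Root sage: left subtree has 3 nodes {aster, fig, moss}, right has 4 {pear, poppy, yew, cedar}.
    Root aster: left subtree has 0 nodes { }, right has 2 {fig, moss}.
      Root moss: left subtree has 1 node {fig}, right has 0 { }.
    Root poppy: left subtree has 1 node {pear}, right has 2 {yew, cedar}.
      Root cedar: left subtree has 1 node {yew}, right has 0 { }.
  Root daisy: left subtree has 0 nodes { }, right has 2 {rose, iris}.
    Root iris: left subtree has 1 node {rose}, right has 0 { }.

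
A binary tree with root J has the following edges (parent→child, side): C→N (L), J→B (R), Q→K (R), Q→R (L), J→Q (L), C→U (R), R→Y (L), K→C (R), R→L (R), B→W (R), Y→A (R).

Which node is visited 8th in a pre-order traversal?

Pre-order visits the node, then its left subtree, then its right subtree.
Visit J.
At J: go left to Q.
  Visit Q.
  At Q: go left to R.
    Visit R.
    At R: go left to Y.
      Visit Y.
      At Y: no left child.
      At Y: go right to A.
        A is a leaf — visit A.
    At R: go right to L.
      L is a leaf — visit L.
  At Q: go right to K.
    Visit K.
    At K: no left child.
    At K: go right to C.
      Visit C.
      At C: go left to N.
        N is a leaf — visit N.
      At C: go right to U.
        U is a leaf — visit U.
At J: go right to B.
  Visit B.
  At B: no left child.
  At B: go right to W.
    W is a leaf — visit W.
Full pre-order sequence: J, Q, R, Y, A, L, K, C, N, U, B, W.

C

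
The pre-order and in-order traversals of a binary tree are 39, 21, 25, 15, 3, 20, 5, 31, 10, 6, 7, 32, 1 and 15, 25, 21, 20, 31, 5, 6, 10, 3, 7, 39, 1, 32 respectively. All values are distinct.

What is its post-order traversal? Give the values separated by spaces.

The first element of pre-order is the root; it splits in-order into left and right subtrees.
Root 39: left subtree has 10 nodes {15, 25, 21, 20, 31, 5, 6, 10, 3, 7}, right has 2 {1, 32}.
  Root 21: left subtree has 2 nodes {15, 25}, right has 7 {20, 31, 5, 6, 10, 3, 7}.
    Root 25: left subtree has 1 node {15}, right has 0 { }.
    Root 3: left subtree has 5 nodes {20, 31, 5, 6, 10}, right has 1 {7}.
      Root 20: left subtree has 0 nodes { }, right has 4 {31, 5, 6, 10}.
        Root 5: left subtree has 1 node {31}, right has 2 {6, 10}.
          Root 10: left subtree has 1 node {6}, right has 0 { }.
  Root 32: left subtree has 1 node {1}, right has 0 { }.

15 25 31 6 10 5 20 7 3 21 1 32 39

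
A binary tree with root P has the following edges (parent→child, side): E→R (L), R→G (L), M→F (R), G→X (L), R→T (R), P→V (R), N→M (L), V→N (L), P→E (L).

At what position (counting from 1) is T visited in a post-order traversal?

Post-order visits the left subtree, then the right subtree, then the node.
At P: go left to E.
  At E: go left to R.
    At R: go left to G.
      At G: go left to X.
        X is a leaf — visit X.
      At G: no right child.
      Visit G.
    At R: go right to T.
      T is a leaf — visit T.
    Visit R.
  At E: no right child.
  Visit E.
At P: go right to V.
  At V: go left to N.
    At N: go left to M.
      At M: no left child.
      At M: go right to F.
        F is a leaf — visit F.
      Visit M.
    At N: no right child.
    Visit N.
  At V: no right child.
  Visit V.
Visit P.
Full post-order sequence: X, G, T, R, E, F, M, N, V, P.

3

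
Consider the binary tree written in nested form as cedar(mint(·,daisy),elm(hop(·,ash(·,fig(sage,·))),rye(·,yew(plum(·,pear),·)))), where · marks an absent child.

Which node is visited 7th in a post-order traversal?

Post-order visits the left subtree, then the right subtree, then the node.
At cedar: go left to mint.
  At mint: no left child.
  At mint: go right to daisy.
    daisy is a leaf — visit daisy.
  Visit mint.
At cedar: go right to elm.
  At elm: go left to hop.
    At hop: no left child.
    At hop: go right to ash.
      At ash: no left child.
      At ash: go right to fig.
        At fig: go left to sage.
          sage is a leaf — visit sage.
        At fig: no right child.
        Visit fig.
      Visit ash.
    Visit hop.
  At elm: go right to rye.
    At rye: no left child.
    At rye: go right to yew.
      At yew: go left to plum.
        At plum: no left child.
        At plum: go right to pear.
          pear is a leaf — visit pear.
        Visit plum.
      At yew: no right child.
      Visit yew.
    Visit rye.
  Visit elm.
Visit cedar.
Full post-order sequence: daisy, mint, sage, fig, ash, hop, pear, plum, yew, rye, elm, cedar.

pear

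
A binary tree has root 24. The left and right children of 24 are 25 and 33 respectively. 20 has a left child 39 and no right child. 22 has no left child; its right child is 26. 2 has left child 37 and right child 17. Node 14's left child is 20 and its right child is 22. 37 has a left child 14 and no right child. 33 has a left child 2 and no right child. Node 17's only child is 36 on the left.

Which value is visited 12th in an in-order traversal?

In-order visits the left subtree, then the node, then the right subtree.
At 24: go left to 25.
  25 is a leaf — visit 25.
Visit 24.
At 24: go right to 33.
  At 33: go left to 2.
    At 2: go left to 37.
      At 37: go left to 14.
        At 14: go left to 20.
          At 20: go left to 39.
            39 is a leaf — visit 39.
          Visit 20.
          At 20: no right child.
        Visit 14.
        At 14: go right to 22.
          At 22: no left child.
          Visit 22.
          At 22: go right to 26.
            26 is a leaf — visit 26.
      Visit 37.
      At 37: no right child.
    Visit 2.
    At 2: go right to 17.
      At 17: go left to 36.
        36 is a leaf — visit 36.
      Visit 17.
      At 17: no right child.
  Visit 33.
  At 33: no right child.
Full in-order sequence: 25, 24, 39, 20, 14, 22, 26, 37, 2, 36, 17, 33.

33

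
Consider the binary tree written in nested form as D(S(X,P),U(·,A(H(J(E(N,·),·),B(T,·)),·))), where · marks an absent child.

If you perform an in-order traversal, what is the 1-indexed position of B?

In-order visits the left subtree, then the node, then the right subtree.
At D: go left to S.
  At S: go left to X.
    X is a leaf — visit X.
  Visit S.
  At S: go right to P.
    P is a leaf — visit P.
Visit D.
At D: go right to U.
  At U: no left child.
  Visit U.
  At U: go right to A.
    At A: go left to H.
      At H: go left to J.
        At J: go left to E.
          At E: go left to N.
            N is a leaf — visit N.
          Visit E.
          At E: no right child.
        Visit J.
        At J: no right child.
      Visit H.
      At H: go right to B.
        At B: go left to T.
          T is a leaf — visit T.
        Visit B.
        At B: no right child.
    Visit A.
    At A: no right child.
Full in-order sequence: X, S, P, D, U, N, E, J, H, T, B, A.

11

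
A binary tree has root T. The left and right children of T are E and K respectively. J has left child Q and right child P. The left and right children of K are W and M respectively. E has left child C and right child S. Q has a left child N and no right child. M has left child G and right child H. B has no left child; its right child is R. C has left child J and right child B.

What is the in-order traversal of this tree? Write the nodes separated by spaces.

N Q J P C B R E S T W K G M H

In-order visits the left subtree, then the node, then the right subtree.
At T: go left to E.
  At E: go left to C.
    At C: go left to J.
      At J: go left to Q.
        At Q: go left to N.
          N is a leaf — visit N.
        Visit Q.
        At Q: no right child.
      Visit J.
      At J: go right to P.
        P is a leaf — visit P.
    Visit C.
    At C: go right to B.
      At B: no left child.
      Visit B.
      At B: go right to R.
        R is a leaf — visit R.
  Visit E.
  At E: go right to S.
    S is a leaf — visit S.
Visit T.
At T: go right to K.
  At K: go left to W.
    W is a leaf — visit W.
  Visit K.
  At K: go right to M.
    At M: go left to G.
      G is a leaf — visit G.
    Visit M.
    At M: go right to H.
      H is a leaf — visit H.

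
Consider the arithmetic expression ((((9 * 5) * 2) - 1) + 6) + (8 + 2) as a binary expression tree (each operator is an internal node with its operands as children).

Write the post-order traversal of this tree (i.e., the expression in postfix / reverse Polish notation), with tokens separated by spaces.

Post-order on an expression tree gives postfix notation: for each operator, emit left operand, right operand, then the operator.

9 5 * 2 * 1 - 6 + 8 2 + +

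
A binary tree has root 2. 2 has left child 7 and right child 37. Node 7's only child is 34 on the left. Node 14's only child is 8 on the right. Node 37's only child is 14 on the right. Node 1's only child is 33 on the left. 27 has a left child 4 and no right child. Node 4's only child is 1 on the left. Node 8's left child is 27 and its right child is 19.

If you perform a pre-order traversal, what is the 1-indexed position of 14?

Pre-order visits the node, then its left subtree, then its right subtree.
Visit 2.
At 2: go left to 7.
  Visit 7.
  At 7: go left to 34.
    34 is a leaf — visit 34.
  At 7: no right child.
At 2: go right to 37.
  Visit 37.
  At 37: no left child.
  At 37: go right to 14.
    Visit 14.
    At 14: no left child.
    At 14: go right to 8.
      Visit 8.
      At 8: go left to 27.
        Visit 27.
        At 27: go left to 4.
          Visit 4.
          At 4: go left to 1.
            Visit 1.
            At 1: go left to 33.
              33 is a leaf — visit 33.
            At 1: no right child.
          At 4: no right child.
        At 27: no right child.
      At 8: go right to 19.
        19 is a leaf — visit 19.
Full pre-order sequence: 2, 7, 34, 37, 14, 8, 27, 4, 1, 33, 19.

5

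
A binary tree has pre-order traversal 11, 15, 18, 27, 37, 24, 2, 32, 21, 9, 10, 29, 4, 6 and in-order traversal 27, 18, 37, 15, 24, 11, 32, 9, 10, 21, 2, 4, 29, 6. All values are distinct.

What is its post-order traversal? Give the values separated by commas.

27, 37, 18, 24, 15, 10, 9, 21, 32, 4, 6, 29, 2, 11

The first element of pre-order is the root; it splits in-order into left and right subtrees.
Root 11: left subtree has 5 nodes {27, 18, 37, 15, 24}, right has 8 {32, 9, 10, 21, 2, 4, 29, 6}.
  Root 15: left subtree has 3 nodes {27, 18, 37}, right has 1 {24}.
    Root 18: left subtree has 1 node {27}, right has 1 {37}.
  Root 2: left subtree has 4 nodes {32, 9, 10, 21}, right has 3 {4, 29, 6}.
    Root 32: left subtree has 0 nodes { }, right has 3 {9, 10, 21}.
      Root 21: left subtree has 2 nodes {9, 10}, right has 0 { }.
        Root 9: left subtree has 0 nodes { }, right has 1 {10}.
    Root 29: left subtree has 1 node {4}, right has 1 {6}.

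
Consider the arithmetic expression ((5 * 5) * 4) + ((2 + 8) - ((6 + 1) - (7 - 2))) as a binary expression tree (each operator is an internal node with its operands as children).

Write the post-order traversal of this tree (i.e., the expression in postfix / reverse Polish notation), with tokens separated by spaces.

5 5 * 4 * 2 8 + 6 1 + 7 2 - - - +

Post-order on an expression tree gives postfix notation: for each operator, emit left operand, right operand, then the operator.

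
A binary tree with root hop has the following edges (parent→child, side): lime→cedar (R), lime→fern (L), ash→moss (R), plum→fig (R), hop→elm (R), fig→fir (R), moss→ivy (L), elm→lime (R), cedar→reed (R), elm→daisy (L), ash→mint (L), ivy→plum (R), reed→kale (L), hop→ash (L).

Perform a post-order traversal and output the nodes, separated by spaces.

Post-order visits the left subtree, then the right subtree, then the node.
At hop: go left to ash.
  At ash: go left to mint.
    mint is a leaf — visit mint.
  At ash: go right to moss.
    At moss: go left to ivy.
      At ivy: no left child.
      At ivy: go right to plum.
        At plum: no left child.
        At plum: go right to fig.
          At fig: no left child.
          At fig: go right to fir.
            fir is a leaf — visit fir.
          Visit fig.
        Visit plum.
      Visit ivy.
    At moss: no right child.
    Visit moss.
  Visit ash.
At hop: go right to elm.
  At elm: go left to daisy.
    daisy is a leaf — visit daisy.
  At elm: go right to lime.
    At lime: go left to fern.
      fern is a leaf — visit fern.
    At lime: go right to cedar.
      At cedar: no left child.
      At cedar: go right to reed.
        At reed: go left to kale.
          kale is a leaf — visit kale.
        At reed: no right child.
        Visit reed.
      Visit cedar.
    Visit lime.
  Visit elm.
Visit hop.

mint fir fig plum ivy moss ash daisy fern kale reed cedar lime elm hop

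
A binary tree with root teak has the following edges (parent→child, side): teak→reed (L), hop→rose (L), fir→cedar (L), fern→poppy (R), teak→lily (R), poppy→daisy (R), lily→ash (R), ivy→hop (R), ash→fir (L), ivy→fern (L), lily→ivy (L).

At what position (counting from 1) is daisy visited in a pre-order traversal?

Pre-order visits the node, then its left subtree, then its right subtree.
Visit teak.
At teak: go left to reed.
  reed is a leaf — visit reed.
At teak: go right to lily.
  Visit lily.
  At lily: go left to ivy.
    Visit ivy.
    At ivy: go left to fern.
      Visit fern.
      At fern: no left child.
      At fern: go right to poppy.
        Visit poppy.
        At poppy: no left child.
        At poppy: go right to daisy.
          daisy is a leaf — visit daisy.
    At ivy: go right to hop.
      Visit hop.
      At hop: go left to rose.
        rose is a leaf — visit rose.
      At hop: no right child.
  At lily: go right to ash.
    Visit ash.
    At ash: go left to fir.
      Visit fir.
      At fir: go left to cedar.
        cedar is a leaf — visit cedar.
      At fir: no right child.
    At ash: no right child.
Full pre-order sequence: teak, reed, lily, ivy, fern, poppy, daisy, hop, rose, ash, fir, cedar.

7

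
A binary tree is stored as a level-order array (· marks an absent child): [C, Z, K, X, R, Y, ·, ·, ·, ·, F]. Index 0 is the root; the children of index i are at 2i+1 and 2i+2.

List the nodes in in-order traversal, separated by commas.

X, Z, R, F, C, Y, K

In-order visits the left subtree, then the node, then the right subtree.
At C: go left to Z.
  At Z: go left to X.
    X is a leaf — visit X.
  Visit Z.
  At Z: go right to R.
    At R: no left child.
    Visit R.
    At R: go right to F.
      F is a leaf — visit F.
Visit C.
At C: go right to K.
  At K: go left to Y.
    Y is a leaf — visit Y.
  Visit K.
  At K: no right child.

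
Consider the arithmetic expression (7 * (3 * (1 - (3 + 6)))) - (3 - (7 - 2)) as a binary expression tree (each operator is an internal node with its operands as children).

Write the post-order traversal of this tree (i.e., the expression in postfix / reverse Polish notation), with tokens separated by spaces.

Post-order on an expression tree gives postfix notation: for each operator, emit left operand, right operand, then the operator.

7 3 1 3 6 + - * * 3 7 2 - - -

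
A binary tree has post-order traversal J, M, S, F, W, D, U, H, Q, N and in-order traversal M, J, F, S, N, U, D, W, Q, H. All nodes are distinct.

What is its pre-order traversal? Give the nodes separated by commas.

N, F, M, J, S, Q, U, D, W, H

The last element of post-order is the root; it splits in-order into left and right subtrees.
Root N: left subtree has 4 nodes {M, J, F, S}, right has 5 {U, D, W, Q, H}.
  Root F: left subtree has 2 nodes {M, J}, right has 1 {S}.
    Root M: left subtree has 0 nodes { }, right has 1 {J}.
  Root Q: left subtree has 3 nodes {U, D, W}, right has 1 {H}.
    Root U: left subtree has 0 nodes { }, right has 2 {D, W}.
      Root D: left subtree has 0 nodes { }, right has 1 {W}.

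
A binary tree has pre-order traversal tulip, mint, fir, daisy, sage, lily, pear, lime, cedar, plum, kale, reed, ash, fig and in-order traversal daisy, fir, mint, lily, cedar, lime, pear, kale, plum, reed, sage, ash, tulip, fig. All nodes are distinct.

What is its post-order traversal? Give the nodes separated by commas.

daisy, fir, cedar, lime, kale, reed, plum, pear, lily, ash, sage, mint, fig, tulip

The first element of pre-order is the root; it splits in-order into left and right subtrees.
Root tulip: left subtree has 12 nodes {daisy, fir, mint, lily, cedar, lime, pear, kale, plum, reed, sage, ash}, right has 1 {fig}.
  Root mint: left subtree has 2 nodes {daisy, fir}, right has 9 {lily, cedar, lime, pear, kale, plum, reed, sage, ash}.
    Root fir: left subtree has 1 node {daisy}, right has 0 { }.
    Root sage: left subtree has 7 nodes {lily, cedar, lime, pear, kale, plum, reed}, right has 1 {ash}.
      Root lily: left subtree has 0 nodes { }, right has 6 {cedar, lime, pear, kale, plum, reed}.
        Root pear: left subtree has 2 nodes {cedar, lime}, right has 3 {kale, plum, reed}.
          Root lime: left subtree has 1 node {cedar}, right has 0 { }.
          Root plum: left subtree has 1 node {kale}, right has 1 {reed}.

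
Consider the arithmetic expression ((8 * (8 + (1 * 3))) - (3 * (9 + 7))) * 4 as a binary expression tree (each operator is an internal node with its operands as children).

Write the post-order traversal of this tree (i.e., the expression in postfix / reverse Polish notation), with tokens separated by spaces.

Post-order on an expression tree gives postfix notation: for each operator, emit left operand, right operand, then the operator.

8 8 1 3 * + * 3 9 7 + * - 4 *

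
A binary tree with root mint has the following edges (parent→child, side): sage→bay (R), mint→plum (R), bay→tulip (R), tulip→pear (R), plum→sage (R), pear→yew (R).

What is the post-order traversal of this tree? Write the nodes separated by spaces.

Post-order visits the left subtree, then the right subtree, then the node.
At mint: no left child.
At mint: go right to plum.
  At plum: no left child.
  At plum: go right to sage.
    At sage: no left child.
    At sage: go right to bay.
      At bay: no left child.
      At bay: go right to tulip.
        At tulip: no left child.
        At tulip: go right to pear.
          At pear: no left child.
          At pear: go right to yew.
            yew is a leaf — visit yew.
          Visit pear.
        Visit tulip.
      Visit bay.
    Visit sage.
  Visit plum.
Visit mint.

yew pear tulip bay sage plum mint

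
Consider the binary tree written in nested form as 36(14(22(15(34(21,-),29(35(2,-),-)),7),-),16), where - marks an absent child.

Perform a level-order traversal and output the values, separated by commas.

36, 14, 16, 22, 15, 7, 34, 29, 21, 35, 2

Level-order visits nodes level by level from the root, left to right within each level.
Level 0: 36
Level 1: 14, 16
Level 2: 22
Level 3: 15, 7
Level 4: 34, 29
Level 5: 21, 35
Level 6: 2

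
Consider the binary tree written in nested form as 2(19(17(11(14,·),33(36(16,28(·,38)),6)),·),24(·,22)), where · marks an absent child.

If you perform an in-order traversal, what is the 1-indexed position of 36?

In-order visits the left subtree, then the node, then the right subtree.
At 2: go left to 19.
  At 19: go left to 17.
    At 17: go left to 11.
      At 11: go left to 14.
        14 is a leaf — visit 14.
      Visit 11.
      At 11: no right child.
    Visit 17.
    At 17: go right to 33.
      At 33: go left to 36.
        At 36: go left to 16.
          16 is a leaf — visit 16.
        Visit 36.
        At 36: go right to 28.
          At 28: no left child.
          Visit 28.
          At 28: go right to 38.
            38 is a leaf — visit 38.
      Visit 33.
      At 33: go right to 6.
        6 is a leaf — visit 6.
  Visit 19.
  At 19: no right child.
Visit 2.
At 2: go right to 24.
  At 24: no left child.
  Visit 24.
  At 24: go right to 22.
    22 is a leaf — visit 22.
Full in-order sequence: 14, 11, 17, 16, 36, 28, 38, 33, 6, 19, 2, 24, 22.

5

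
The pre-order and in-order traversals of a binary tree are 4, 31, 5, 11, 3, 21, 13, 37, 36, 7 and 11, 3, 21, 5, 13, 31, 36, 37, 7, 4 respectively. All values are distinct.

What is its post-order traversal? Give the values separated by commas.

21, 3, 11, 13, 5, 36, 7, 37, 31, 4

The first element of pre-order is the root; it splits in-order into left and right subtrees.
Root 4: left subtree has 9 nodes {11, 3, 21, 5, 13, 31, 36, 37, 7}, right has 0 { }.
  Root 31: left subtree has 5 nodes {11, 3, 21, 5, 13}, right has 3 {36, 37, 7}.
    Root 5: left subtree has 3 nodes {11, 3, 21}, right has 1 {13}.
      Root 11: left subtree has 0 nodes { }, right has 2 {3, 21}.
        Root 3: left subtree has 0 nodes { }, right has 1 {21}.
    Root 37: left subtree has 1 node {36}, right has 1 {7}.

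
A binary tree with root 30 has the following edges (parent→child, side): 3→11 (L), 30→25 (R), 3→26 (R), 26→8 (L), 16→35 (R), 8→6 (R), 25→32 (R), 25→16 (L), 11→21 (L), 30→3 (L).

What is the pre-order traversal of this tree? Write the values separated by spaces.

Pre-order visits the node, then its left subtree, then its right subtree.
Visit 30.
At 30: go left to 3.
  Visit 3.
  At 3: go left to 11.
    Visit 11.
    At 11: go left to 21.
      21 is a leaf — visit 21.
    At 11: no right child.
  At 3: go right to 26.
    Visit 26.
    At 26: go left to 8.
      Visit 8.
      At 8: no left child.
      At 8: go right to 6.
        6 is a leaf — visit 6.
    At 26: no right child.
At 30: go right to 25.
  Visit 25.
  At 25: go left to 16.
    Visit 16.
    At 16: no left child.
    At 16: go right to 35.
      35 is a leaf — visit 35.
  At 25: go right to 32.
    32 is a leaf — visit 32.

30 3 11 21 26 8 6 25 16 35 32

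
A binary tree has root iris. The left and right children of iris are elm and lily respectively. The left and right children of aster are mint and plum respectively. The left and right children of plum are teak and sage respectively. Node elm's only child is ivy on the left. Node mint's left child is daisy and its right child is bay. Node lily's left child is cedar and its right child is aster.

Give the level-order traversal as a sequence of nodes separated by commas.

Level-order visits nodes level by level from the root, left to right within each level.
Level 0: iris
Level 1: elm, lily
Level 2: ivy, cedar, aster
Level 3: mint, plum
Level 4: daisy, bay, teak, sage

iris, elm, lily, ivy, cedar, aster, mint, plum, daisy, bay, teak, sage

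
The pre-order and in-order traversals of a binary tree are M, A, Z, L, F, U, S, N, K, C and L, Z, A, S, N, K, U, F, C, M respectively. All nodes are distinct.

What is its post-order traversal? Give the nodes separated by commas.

The first element of pre-order is the root; it splits in-order into left and right subtrees.
Root M: left subtree has 9 nodes {L, Z, A, S, N, K, U, F, C}, right has 0 { }.
  Root A: left subtree has 2 nodes {L, Z}, right has 6 {S, N, K, U, F, C}.
    Root Z: left subtree has 1 node {L}, right has 0 { }.
    Root F: left subtree has 4 nodes {S, N, K, U}, right has 1 {C}.
      Root U: left subtree has 3 nodes {S, N, K}, right has 0 { }.
        Root S: left subtree has 0 nodes { }, right has 2 {N, K}.
          Root N: left subtree has 0 nodes { }, right has 1 {K}.

L, Z, K, N, S, U, C, F, A, M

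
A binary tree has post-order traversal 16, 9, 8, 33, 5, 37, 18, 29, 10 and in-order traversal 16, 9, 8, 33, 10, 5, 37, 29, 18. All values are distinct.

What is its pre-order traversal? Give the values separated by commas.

The last element of post-order is the root; it splits in-order into left and right subtrees.
Root 10: left subtree has 4 nodes {16, 9, 8, 33}, right has 4 {5, 37, 29, 18}.
  Root 33: left subtree has 3 nodes {16, 9, 8}, right has 0 { }.
    Root 8: left subtree has 2 nodes {16, 9}, right has 0 { }.
      Root 9: left subtree has 1 node {16}, right has 0 { }.
  Root 29: left subtree has 2 nodes {5, 37}, right has 1 {18}.
    Root 37: left subtree has 1 node {5}, right has 0 { }.

10, 33, 8, 9, 16, 29, 37, 5, 18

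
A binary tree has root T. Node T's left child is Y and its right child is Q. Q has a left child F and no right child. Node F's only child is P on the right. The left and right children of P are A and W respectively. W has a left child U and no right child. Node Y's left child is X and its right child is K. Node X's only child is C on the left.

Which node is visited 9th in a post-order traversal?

Post-order visits the left subtree, then the right subtree, then the node.
At T: go left to Y.
  At Y: go left to X.
    At X: go left to C.
      C is a leaf — visit C.
    At X: no right child.
    Visit X.
  At Y: go right to K.
    K is a leaf — visit K.
  Visit Y.
At T: go right to Q.
  At Q: go left to F.
    At F: no left child.
    At F: go right to P.
      At P: go left to A.
        A is a leaf — visit A.
      At P: go right to W.
        At W: go left to U.
          U is a leaf — visit U.
        At W: no right child.
        Visit W.
      Visit P.
    Visit F.
  At Q: no right child.
  Visit Q.
Visit T.
Full post-order sequence: C, X, K, Y, A, U, W, P, F, Q, T.

F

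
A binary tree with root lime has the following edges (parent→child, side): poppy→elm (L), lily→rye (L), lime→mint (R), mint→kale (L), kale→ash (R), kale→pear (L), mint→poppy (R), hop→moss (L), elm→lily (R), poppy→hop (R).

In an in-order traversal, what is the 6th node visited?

In-order visits the left subtree, then the node, then the right subtree.
At lime: no left child.
Visit lime.
At lime: go right to mint.
  At mint: go left to kale.
    At kale: go left to pear.
      pear is a leaf — visit pear.
    Visit kale.
    At kale: go right to ash.
      ash is a leaf — visit ash.
  Visit mint.
  At mint: go right to poppy.
    At poppy: go left to elm.
      At elm: no left child.
      Visit elm.
      At elm: go right to lily.
        At lily: go left to rye.
          rye is a leaf — visit rye.
        Visit lily.
        At lily: no right child.
    Visit poppy.
    At poppy: go right to hop.
      At hop: go left to moss.
        moss is a leaf — visit moss.
      Visit hop.
      At hop: no right child.
Full in-order sequence: lime, pear, kale, ash, mint, elm, rye, lily, poppy, moss, hop.

elm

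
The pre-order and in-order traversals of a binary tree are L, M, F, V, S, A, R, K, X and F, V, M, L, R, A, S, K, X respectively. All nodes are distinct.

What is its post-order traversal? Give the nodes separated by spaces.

The first element of pre-order is the root; it splits in-order into left and right subtrees.
Root L: left subtree has 3 nodes {F, V, M}, right has 5 {R, A, S, K, X}.
  Root M: left subtree has 2 nodes {F, V}, right has 0 { }.
    Root F: left subtree has 0 nodes { }, right has 1 {V}.
  Root S: left subtree has 2 nodes {R, A}, right has 2 {K, X}.
    Root A: left subtree has 1 node {R}, right has 0 { }.
    Root K: left subtree has 0 nodes { }, right has 1 {X}.

V F M R A X K S L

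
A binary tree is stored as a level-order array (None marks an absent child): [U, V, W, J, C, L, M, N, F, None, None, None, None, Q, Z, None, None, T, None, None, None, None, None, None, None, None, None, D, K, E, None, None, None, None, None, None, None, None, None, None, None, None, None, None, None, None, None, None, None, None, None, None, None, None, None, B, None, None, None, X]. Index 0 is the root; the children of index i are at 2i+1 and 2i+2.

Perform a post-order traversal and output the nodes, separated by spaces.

N T F J C V L B D K Q X E Z M W U

Post-order visits the left subtree, then the right subtree, then the node.
At U: go left to V.
  At V: go left to J.
    At J: go left to N.
      N is a leaf — visit N.
    At J: go right to F.
      At F: go left to T.
        T is a leaf — visit T.
      At F: no right child.
      Visit F.
    Visit J.
  At V: go right to C.
    C is a leaf — visit C.
  Visit V.
At U: go right to W.
  At W: go left to L.
    L is a leaf — visit L.
  At W: go right to M.
    At M: go left to Q.
      At Q: go left to D.
        At D: go left to B.
          B is a leaf — visit B.
        At D: no right child.
        Visit D.
      At Q: go right to K.
        K is a leaf — visit K.
      Visit Q.
    At M: go right to Z.
      At Z: go left to E.
        At E: go left to X.
          X is a leaf — visit X.
        At E: no right child.
        Visit E.
      At Z: no right child.
      Visit Z.
    Visit M.
  Visit W.
Visit U.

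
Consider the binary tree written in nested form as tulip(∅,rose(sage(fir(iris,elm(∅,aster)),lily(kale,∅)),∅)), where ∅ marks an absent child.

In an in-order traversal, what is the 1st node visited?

In-order visits the left subtree, then the node, then the right subtree.
At tulip: no left child.
Visit tulip.
At tulip: go right to rose.
  At rose: go left to sage.
    At sage: go left to fir.
      At fir: go left to iris.
        iris is a leaf — visit iris.
      Visit fir.
      At fir: go right to elm.
        At elm: no left child.
        Visit elm.
        At elm: go right to aster.
          aster is a leaf — visit aster.
    Visit sage.
    At sage: go right to lily.
      At lily: go left to kale.
        kale is a leaf — visit kale.
      Visit lily.
      At lily: no right child.
  Visit rose.
  At rose: no right child.
Full in-order sequence: tulip, iris, fir, elm, aster, sage, kale, lily, rose.

tulip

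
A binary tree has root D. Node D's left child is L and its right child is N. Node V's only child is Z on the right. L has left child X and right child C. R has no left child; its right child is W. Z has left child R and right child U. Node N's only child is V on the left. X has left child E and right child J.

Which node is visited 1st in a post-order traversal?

E

Post-order visits the left subtree, then the right subtree, then the node.
At D: go left to L.
  At L: go left to X.
    At X: go left to E.
      E is a leaf — visit E.
    At X: go right to J.
      J is a leaf — visit J.
    Visit X.
  At L: go right to C.
    C is a leaf — visit C.
  Visit L.
At D: go right to N.
  At N: go left to V.
    At V: no left child.
    At V: go right to Z.
      At Z: go left to R.
        At R: no left child.
        At R: go right to W.
          W is a leaf — visit W.
        Visit R.
      At Z: go right to U.
        U is a leaf — visit U.
      Visit Z.
    Visit V.
  At N: no right child.
  Visit N.
Visit D.
Full post-order sequence: E, J, X, C, L, W, R, U, Z, V, N, D.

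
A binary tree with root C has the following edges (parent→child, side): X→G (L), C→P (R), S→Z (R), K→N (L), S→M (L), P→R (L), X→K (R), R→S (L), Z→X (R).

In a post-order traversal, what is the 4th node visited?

K

Post-order visits the left subtree, then the right subtree, then the node.
At C: no left child.
At C: go right to P.
  At P: go left to R.
    At R: go left to S.
      At S: go left to M.
        M is a leaf — visit M.
      At S: go right to Z.
        At Z: no left child.
        At Z: go right to X.
          At X: go left to G.
            G is a leaf — visit G.
          At X: go right to K.
            At K: go left to N.
              N is a leaf — visit N.
            At K: no right child.
            Visit K.
          Visit X.
        Visit Z.
      Visit S.
    At R: no right child.
    Visit R.
  At P: no right child.
  Visit P.
Visit C.
Full post-order sequence: M, G, N, K, X, Z, S, R, P, C.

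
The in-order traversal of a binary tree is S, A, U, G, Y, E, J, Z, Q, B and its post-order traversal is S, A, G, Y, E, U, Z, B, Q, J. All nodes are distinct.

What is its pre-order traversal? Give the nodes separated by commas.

J, U, A, S, E, Y, G, Q, Z, B

The last element of post-order is the root; it splits in-order into left and right subtrees.
Root J: left subtree has 6 nodes {S, A, U, G, Y, E}, right has 3 {Z, Q, B}.
  Root U: left subtree has 2 nodes {S, A}, right has 3 {G, Y, E}.
    Root A: left subtree has 1 node {S}, right has 0 { }.
    Root E: left subtree has 2 nodes {G, Y}, right has 0 { }.
      Root Y: left subtree has 1 node {G}, right has 0 { }.
  Root Q: left subtree has 1 node {Z}, right has 1 {B}.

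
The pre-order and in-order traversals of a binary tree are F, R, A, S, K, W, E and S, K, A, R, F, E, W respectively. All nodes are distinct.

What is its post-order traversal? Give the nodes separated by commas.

K, S, A, R, E, W, F

The first element of pre-order is the root; it splits in-order into left and right subtrees.
Root F: left subtree has 4 nodes {S, K, A, R}, right has 2 {E, W}.
  Root R: left subtree has 3 nodes {S, K, A}, right has 0 { }.
    Root A: left subtree has 2 nodes {S, K}, right has 0 { }.
      Root S: left subtree has 0 nodes { }, right has 1 {K}.
  Root W: left subtree has 1 node {E}, right has 0 { }.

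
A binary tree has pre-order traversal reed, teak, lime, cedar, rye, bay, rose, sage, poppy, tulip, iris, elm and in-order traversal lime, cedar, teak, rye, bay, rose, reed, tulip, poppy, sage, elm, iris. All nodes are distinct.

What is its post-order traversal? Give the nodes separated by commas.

cedar, lime, rose, bay, rye, teak, tulip, poppy, elm, iris, sage, reed

The first element of pre-order is the root; it splits in-order into left and right subtrees.
Root reed: left subtree has 6 nodes {lime, cedar, teak, rye, bay, rose}, right has 5 {tulip, poppy, sage, elm, iris}.
  Root teak: left subtree has 2 nodes {lime, cedar}, right has 3 {rye, bay, rose}.
    Root lime: left subtree has 0 nodes { }, right has 1 {cedar}.
    Root rye: left subtree has 0 nodes { }, right has 2 {bay, rose}.
      Root bay: left subtree has 0 nodes { }, right has 1 {rose}.
  Root sage: left subtree has 2 nodes {tulip, poppy}, right has 2 {elm, iris}.
    Root poppy: left subtree has 1 node {tulip}, right has 0 { }.
    Root iris: left subtree has 1 node {elm}, right has 0 { }.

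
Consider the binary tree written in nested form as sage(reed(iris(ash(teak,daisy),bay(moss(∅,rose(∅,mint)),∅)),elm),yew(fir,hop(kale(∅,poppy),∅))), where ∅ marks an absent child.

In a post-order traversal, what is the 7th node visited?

Post-order visits the left subtree, then the right subtree, then the node.
At sage: go left to reed.
  At reed: go left to iris.
    At iris: go left to ash.
      At ash: go left to teak.
        teak is a leaf — visit teak.
      At ash: go right to daisy.
        daisy is a leaf — visit daisy.
      Visit ash.
    At iris: go right to bay.
      At bay: go left to moss.
        At moss: no left child.
        At moss: go right to rose.
          At rose: no left child.
          At rose: go right to mint.
            mint is a leaf — visit mint.
          Visit rose.
        Visit moss.
      At bay: no right child.
      Visit bay.
    Visit iris.
  At reed: go right to elm.
    elm is a leaf — visit elm.
  Visit reed.
At sage: go right to yew.
  At yew: go left to fir.
    fir is a leaf — visit fir.
  At yew: go right to hop.
    At hop: go left to kale.
      At kale: no left child.
      At kale: go right to poppy.
        poppy is a leaf — visit poppy.
      Visit kale.
    At hop: no right child.
    Visit hop.
  Visit yew.
Visit sage.
Full post-order sequence: teak, daisy, ash, mint, rose, moss, bay, iris, elm, reed, fir, poppy, kale, hop, yew, sage.

bay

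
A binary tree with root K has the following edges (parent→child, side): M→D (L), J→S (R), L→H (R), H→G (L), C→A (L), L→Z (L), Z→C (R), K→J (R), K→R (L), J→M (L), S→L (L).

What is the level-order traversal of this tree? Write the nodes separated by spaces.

Level-order visits nodes level by level from the root, left to right within each level.
Level 0: K
Level 1: R, J
Level 2: M, S
Level 3: D, L
Level 4: Z, H
Level 5: C, G
Level 6: A

K R J M S D L Z H C G A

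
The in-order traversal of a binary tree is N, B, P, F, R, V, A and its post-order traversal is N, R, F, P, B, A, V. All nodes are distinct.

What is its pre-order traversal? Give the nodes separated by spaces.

The last element of post-order is the root; it splits in-order into left and right subtrees.
Root V: left subtree has 5 nodes {N, B, P, F, R}, right has 1 {A}.
  Root B: left subtree has 1 node {N}, right has 3 {P, F, R}.
    Root P: left subtree has 0 nodes { }, right has 2 {F, R}.
      Root F: left subtree has 0 nodes { }, right has 1 {R}.

V B N P F R A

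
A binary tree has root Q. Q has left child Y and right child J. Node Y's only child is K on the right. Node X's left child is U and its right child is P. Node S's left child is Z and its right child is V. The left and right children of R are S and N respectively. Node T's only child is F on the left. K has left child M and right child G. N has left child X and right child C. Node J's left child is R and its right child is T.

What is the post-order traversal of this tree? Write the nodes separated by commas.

M, G, K, Y, Z, V, S, U, P, X, C, N, R, F, T, J, Q

Post-order visits the left subtree, then the right subtree, then the node.
At Q: go left to Y.
  At Y: no left child.
  At Y: go right to K.
    At K: go left to M.
      M is a leaf — visit M.
    At K: go right to G.
      G is a leaf — visit G.
    Visit K.
  Visit Y.
At Q: go right to J.
  At J: go left to R.
    At R: go left to S.
      At S: go left to Z.
        Z is a leaf — visit Z.
      At S: go right to V.
        V is a leaf — visit V.
      Visit S.
    At R: go right to N.
      At N: go left to X.
        At X: go left to U.
          U is a leaf — visit U.
        At X: go right to P.
          P is a leaf — visit P.
        Visit X.
      At N: go right to C.
        C is a leaf — visit C.
      Visit N.
    Visit R.
  At J: go right to T.
    At T: go left to F.
      F is a leaf — visit F.
    At T: no right child.
    Visit T.
  Visit J.
Visit Q.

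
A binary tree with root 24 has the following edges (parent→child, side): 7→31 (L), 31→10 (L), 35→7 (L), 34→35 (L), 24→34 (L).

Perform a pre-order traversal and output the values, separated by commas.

Pre-order visits the node, then its left subtree, then its right subtree.
Visit 24.
At 24: go left to 34.
  Visit 34.
  At 34: go left to 35.
    Visit 35.
    At 35: go left to 7.
      Visit 7.
      At 7: go left to 31.
        Visit 31.
        At 31: go left to 10.
          10 is a leaf — visit 10.
        At 31: no right child.
      At 7: no right child.
    At 35: no right child.
  At 34: no right child.
At 24: no right child.

24, 34, 35, 7, 31, 10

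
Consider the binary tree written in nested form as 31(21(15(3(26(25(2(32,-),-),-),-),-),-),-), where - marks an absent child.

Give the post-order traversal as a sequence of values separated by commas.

Post-order visits the left subtree, then the right subtree, then the node.
At 31: go left to 21.
  At 21: go left to 15.
    At 15: go left to 3.
      At 3: go left to 26.
        At 26: go left to 25.
          At 25: go left to 2.
            At 2: go left to 32.
              32 is a leaf — visit 32.
            At 2: no right child.
            Visit 2.
          At 25: no right child.
          Visit 25.
        At 26: no right child.
        Visit 26.
      At 3: no right child.
      Visit 3.
    At 15: no right child.
    Visit 15.
  At 21: no right child.
  Visit 21.
At 31: no right child.
Visit 31.

32, 2, 25, 26, 3, 15, 21, 31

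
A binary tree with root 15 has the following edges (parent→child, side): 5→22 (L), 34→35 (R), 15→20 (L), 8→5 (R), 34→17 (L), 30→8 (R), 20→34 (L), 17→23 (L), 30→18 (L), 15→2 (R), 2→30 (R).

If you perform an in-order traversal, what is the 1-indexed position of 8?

10

In-order visits the left subtree, then the node, then the right subtree.
At 15: go left to 20.
  At 20: go left to 34.
    At 34: go left to 17.
      At 17: go left to 23.
        23 is a leaf — visit 23.
      Visit 17.
      At 17: no right child.
    Visit 34.
    At 34: go right to 35.
      35 is a leaf — visit 35.
  Visit 20.
  At 20: no right child.
Visit 15.
At 15: go right to 2.
  At 2: no left child.
  Visit 2.
  At 2: go right to 30.
    At 30: go left to 18.
      18 is a leaf — visit 18.
    Visit 30.
    At 30: go right to 8.
      At 8: no left child.
      Visit 8.
      At 8: go right to 5.
        At 5: go left to 22.
          22 is a leaf — visit 22.
        Visit 5.
        At 5: no right child.
Full in-order sequence: 23, 17, 34, 35, 20, 15, 2, 18, 30, 8, 22, 5.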